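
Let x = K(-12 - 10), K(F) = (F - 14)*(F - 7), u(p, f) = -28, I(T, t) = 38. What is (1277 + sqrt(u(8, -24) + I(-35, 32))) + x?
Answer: 2321 + sqrt(10) ≈ 2324.2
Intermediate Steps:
K(F) = (-14 + F)*(-7 + F)
x = 1044 (x = 98 + (-12 - 10)**2 - 21*(-12 - 10) = 98 + (-22)**2 - 21*(-22) = 98 + 484 + 462 = 1044)
(1277 + sqrt(u(8, -24) + I(-35, 32))) + x = (1277 + sqrt(-28 + 38)) + 1044 = (1277 + sqrt(10)) + 1044 = 2321 + sqrt(10)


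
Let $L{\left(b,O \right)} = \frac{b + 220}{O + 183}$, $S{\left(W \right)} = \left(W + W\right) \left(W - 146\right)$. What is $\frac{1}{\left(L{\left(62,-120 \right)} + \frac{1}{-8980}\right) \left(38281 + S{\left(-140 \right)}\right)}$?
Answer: $\frac{188580}{99908401739} \approx 1.8875 \cdot 10^{-6}$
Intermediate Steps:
$S{\left(W \right)} = 2 W \left(-146 + W\right)$
$L{\left(b,O \right)} = \frac{220 + b}{183 + O}$
$\frac{1}{\left(L{\left(62,-120 \right)} + \frac{1}{-8980}\right) \left(38281 + S{\left(-140 \right)}\right)} = \frac{1}{\left(\frac{220 + 62}{183 - 120} + \frac{1}{-8980}\right) \left(38281 + 2 \left(-140\right) \left(-146 - 140\right)\right)} = \frac{1}{\left(\frac{1}{63} \cdot 282 - \frac{1}{8980}\right) \left(38281 + 2 \left(-140\right) \left(-286\right)\right)} = \frac{1}{\left(\frac{1}{63} \cdot 282 - \frac{1}{8980}\right) \left(38281 + 80080\right)} = \frac{1}{\left(\frac{94}{21} - \frac{1}{8980}\right) 118361} = \frac{1}{\frac{844099}{188580} \cdot 118361} = \frac{1}{\frac{99908401739}{188580}} = \frac{188580}{99908401739}$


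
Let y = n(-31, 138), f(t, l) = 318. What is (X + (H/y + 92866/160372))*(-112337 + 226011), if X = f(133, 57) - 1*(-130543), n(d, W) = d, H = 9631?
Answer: 18444685981439971/1242883 ≈ 1.4840e+10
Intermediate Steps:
y = -31
X = 130861 (X = 318 - 1*(-130543) = 318 + 130543 = 130861)
(X + (H/y + 92866/160372))*(-112337 + 226011) = (130861 + (9631/(-31) + 92866/160372))*(-112337 + 226011) = (130861 + (9631*(-1/31) + 92866*(1/160372)))*113674 = (130861 + (-9631/31 + 46433/80186))*113674 = (130861 - 770831943/2485766)*113674 = (324518992583/2485766)*113674 = 18444685981439971/1242883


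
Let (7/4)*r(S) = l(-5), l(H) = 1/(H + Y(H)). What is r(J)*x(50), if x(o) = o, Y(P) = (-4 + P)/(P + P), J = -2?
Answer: -2000/287 ≈ -6.9686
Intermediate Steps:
Y(P) = (-4 + P)/(2*P) (Y(P) = (-4 + P)/((2*P)) = (-4 + P)*(1/(2*P)) = (-4 + P)/(2*P))
l(H) = 1/(H + (-4 + H)/(2*H))
r(S) = -40/287 (r(S) = 4*(2*(-5)/(-4 - 5 + 2*(-5)²))/7 = 4*(2*(-5)/(-4 - 5 + 2*25))/7 = 4*(2*(-5)/(-4 - 5 + 50))/7 = 4*(2*(-5)/41)/7 = 4*(2*(-5)*(1/41))/7 = (4/7)*(-10/41) = -40/287)
r(J)*x(50) = -40/287*50 = -2000/287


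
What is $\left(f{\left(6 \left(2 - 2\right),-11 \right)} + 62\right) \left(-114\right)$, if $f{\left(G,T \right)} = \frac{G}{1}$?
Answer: $-7068$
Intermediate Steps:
$f{\left(G,T \right)} = G$ ($f{\left(G,T \right)} = G 1 = G$)
$\left(f{\left(6 \left(2 - 2\right),-11 \right)} + 62\right) \left(-114\right) = \left(6 \left(2 - 2\right) + 62\right) \left(-114\right) = \left(6 \cdot 0 + 62\right) \left(-114\right) = \left(0 + 62\right) \left(-114\right) = 62 \left(-114\right) = -7068$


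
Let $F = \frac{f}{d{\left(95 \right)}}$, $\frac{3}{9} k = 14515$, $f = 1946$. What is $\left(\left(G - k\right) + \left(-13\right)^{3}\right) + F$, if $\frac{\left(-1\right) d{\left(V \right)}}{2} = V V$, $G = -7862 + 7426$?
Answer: $- \frac{416757423}{9025} \approx -46178.0$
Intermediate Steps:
$k = 43545$ ($k = 3 \cdot 14515 = 43545$)
$G = -436$
$d{\left(V \right)} = - 2 V^{2}$ ($d{\left(V \right)} = - 2 V V = - 2 V^{2}$)
$F = - \frac{973}{9025}$ ($F = \frac{1946}{\left(-2\right) 95^{2}} = \frac{1946}{\left(-2\right) 9025} = \frac{1946}{-18050} = 1946 \left(- \frac{1}{18050}\right) = - \frac{973}{9025} \approx -0.10781$)
$\left(\left(G - k\right) + \left(-13\right)^{3}\right) + F = \left(\left(-436 - 43545\right) + \left(-13\right)^{3}\right) - \frac{973}{9025} = \left(\left(-436 - 43545\right) - 2197\right) - \frac{973}{9025} = \left(-43981 - 2197\right) - \frac{973}{9025} = -46178 - \frac{973}{9025} = - \frac{416757423}{9025}$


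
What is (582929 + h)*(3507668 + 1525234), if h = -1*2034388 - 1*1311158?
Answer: -13903980624534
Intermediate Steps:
h = -3345546 (h = -2034388 - 1311158 = -3345546)
(582929 + h)*(3507668 + 1525234) = (582929 - 3345546)*(3507668 + 1525234) = -2762617*5032902 = -13903980624534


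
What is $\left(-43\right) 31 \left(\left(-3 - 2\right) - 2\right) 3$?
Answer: $27993$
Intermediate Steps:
$\left(-43\right) 31 \left(\left(-3 - 2\right) - 2\right) 3 = - 1333 \left(-5 - 2\right) 3 = - 1333 \left(\left(-7\right) 3\right) = \left(-1333\right) \left(-21\right) = 27993$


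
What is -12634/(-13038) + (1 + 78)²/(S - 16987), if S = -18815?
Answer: 61825385/77797746 ≈ 0.79469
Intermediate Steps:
-12634/(-13038) + (1 + 78)²/(S - 16987) = -12634/(-13038) + (1 + 78)²/(-18815 - 16987) = -12634*(-1/13038) + 79²/(-35802) = 6317/6519 + 6241*(-1/35802) = 6317/6519 - 6241/35802 = 61825385/77797746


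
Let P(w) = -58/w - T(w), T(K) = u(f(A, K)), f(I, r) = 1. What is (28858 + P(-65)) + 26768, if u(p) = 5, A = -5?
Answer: 3615423/65 ≈ 55622.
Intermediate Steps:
T(K) = 5
P(w) = -5 - 58/w (P(w) = -58/w - 1*5 = -58/w - 5 = -5 - 58/w)
(28858 + P(-65)) + 26768 = (28858 + (-5 - 58/(-65))) + 26768 = (28858 + (-5 - 58*(-1/65))) + 26768 = (28858 + (-5 + 58/65)) + 26768 = (28858 - 267/65) + 26768 = 1875503/65 + 26768 = 3615423/65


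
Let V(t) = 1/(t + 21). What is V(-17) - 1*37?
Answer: -147/4 ≈ -36.750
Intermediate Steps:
V(t) = 1/(21 + t)
V(-17) - 1*37 = 1/(21 - 17) - 1*37 = 1/4 - 37 = -147/4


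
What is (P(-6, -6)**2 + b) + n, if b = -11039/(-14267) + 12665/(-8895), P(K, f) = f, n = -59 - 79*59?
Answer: -118901071142/25380993 ≈ -4684.6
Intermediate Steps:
n = -4720 (n = -59 - 4661 = -4720)
b = -16499930/25380993 (b = -11039*(-1/14267) + 12665*(-1/8895) = 11039/14267 - 2533/1779 = -16499930/25380993 ≈ -0.65009)
(P(-6, -6)**2 + b) + n = ((-6)**2 - 16499930/25380993) - 4720 = (36 - 16499930/25380993) - 4720 = 897215818/25380993 - 4720 = -118901071142/25380993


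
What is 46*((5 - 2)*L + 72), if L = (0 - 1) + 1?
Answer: 3312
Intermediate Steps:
L = 0 (L = -1 + 1 = 0)
46*((5 - 2)*L + 72) = 46*((5 - 2)*0 + 72) = 46*(3*0 + 72) = 46*(0 + 72) = 46*72 = 3312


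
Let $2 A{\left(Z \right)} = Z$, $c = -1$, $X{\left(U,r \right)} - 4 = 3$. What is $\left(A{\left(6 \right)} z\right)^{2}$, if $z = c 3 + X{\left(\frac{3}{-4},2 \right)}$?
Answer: $144$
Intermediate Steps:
$X{\left(U,r \right)} = 7$ ($X{\left(U,r \right)} = 4 + 3 = 7$)
$A{\left(Z \right)} = \frac{Z}{2}$
$z = 4$ ($z = \left(-1\right) 3 + 7 = -3 + 7 = 4$)
$\left(A{\left(6 \right)} z\right)^{2} = \left(\frac{1}{2} \cdot 6 \cdot 4\right)^{2} = \left(3 \cdot 4\right)^{2} = 12^{2} = 144$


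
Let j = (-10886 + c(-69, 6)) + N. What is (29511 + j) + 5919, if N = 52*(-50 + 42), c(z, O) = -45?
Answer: 24083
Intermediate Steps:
N = -416 (N = 52*(-8) = -416)
j = -11347 (j = (-10886 - 45) - 416 = -10931 - 416 = -11347)
(29511 + j) + 5919 = (29511 - 11347) + 5919 = 18164 + 5919 = 24083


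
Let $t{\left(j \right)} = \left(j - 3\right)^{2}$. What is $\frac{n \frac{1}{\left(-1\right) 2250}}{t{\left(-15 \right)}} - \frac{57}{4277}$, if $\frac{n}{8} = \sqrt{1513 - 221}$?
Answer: $- \frac{57}{4277} - \frac{2 \sqrt{323}}{91125} \approx -0.013722$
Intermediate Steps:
$n = 16 \sqrt{323}$ ($n = 8 \sqrt{1513 - 221} = 8 \sqrt{1292} = 8 \cdot 2 \sqrt{323} = 16 \sqrt{323} \approx 287.56$)
$t{\left(j \right)} = \left(-3 + j\right)^{2}$
$\frac{n \frac{1}{\left(-1\right) 2250}}{t{\left(-15 \right)}} - \frac{57}{4277} = \frac{16 \sqrt{323} \frac{1}{\left(-1\right) 2250}}{\left(-3 - 15\right)^{2}} - \frac{57}{4277} = \frac{16 \sqrt{323} \frac{1}{-2250}}{\left(-18\right)^{2}} - \frac{57}{4277} = \frac{16 \sqrt{323} \left(- \frac{1}{2250}\right)}{324} - \frac{57}{4277} = - \frac{8 \sqrt{323}}{1125} \cdot \frac{1}{324} - \frac{57}{4277} = - \frac{2 \sqrt{323}}{91125} - \frac{57}{4277} = - \frac{57}{4277} - \frac{2 \sqrt{323}}{91125}$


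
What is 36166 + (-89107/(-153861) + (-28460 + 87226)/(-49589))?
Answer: 275935198554911/7629813129 ≈ 36165.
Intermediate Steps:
36166 + (-89107/(-153861) + (-28460 + 87226)/(-49589)) = 36166 + (-89107*(-1/153861) + 58766*(-1/49589)) = 36166 + (89107/153861 - 58766/49589) = 36166 - 4623068503/7629813129 = 275935198554911/7629813129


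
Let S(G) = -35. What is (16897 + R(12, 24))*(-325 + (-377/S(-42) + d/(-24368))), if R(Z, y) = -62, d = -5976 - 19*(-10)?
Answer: -64405119337/12184 ≈ -5.2860e+6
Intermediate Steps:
d = -5786 (d = -5976 - 1*(-190) = -5976 + 190 = -5786)
(16897 + R(12, 24))*(-325 + (-377/S(-42) + d/(-24368))) = (16897 - 62)*(-325 + (-377/(-35) - 5786/(-24368))) = 16835*(-325 + (-377*(-1/35) - 5786*(-1/24368))) = 16835*(-325 + (377/35 + 2893/12184)) = 16835*(-325 + 4694623/426440) = 16835*(-133898377/426440) = -64405119337/12184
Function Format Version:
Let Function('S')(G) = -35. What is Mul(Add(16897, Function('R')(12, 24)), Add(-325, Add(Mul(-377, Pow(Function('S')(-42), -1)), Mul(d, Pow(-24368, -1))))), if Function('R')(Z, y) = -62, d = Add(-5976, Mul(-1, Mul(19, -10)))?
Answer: Rational(-64405119337, 12184) ≈ -5.2860e+6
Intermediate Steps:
d = -5786 (d = Add(-5976, Mul(-1, -190)) = Add(-5976, 190) = -5786)
Mul(Add(16897, Function('R')(12, 24)), Add(-325, Add(Mul(-377, Pow(Function('S')(-42), -1)), Mul(d, Pow(-24368, -1))))) = Mul(Add(16897, -62), Add(-325, Add(Mul(-377, Pow(-35, -1)), Mul(-5786, Pow(-24368, -1))))) = Mul(16835, Add(-325, Add(Mul(-377, Rational(-1, 35)), Mul(-5786, Rational(-1, 24368))))) = Mul(16835, Add(-325, Add(Rational(377, 35), Rational(2893, 12184)))) = Mul(16835, Add(-325, Rational(4694623, 426440))) = Mul(16835, Rational(-133898377, 426440)) = Rational(-64405119337, 12184)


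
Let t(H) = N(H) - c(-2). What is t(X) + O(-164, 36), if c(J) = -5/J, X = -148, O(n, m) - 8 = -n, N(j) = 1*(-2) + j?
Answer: 39/2 ≈ 19.500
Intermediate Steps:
N(j) = -2 + j
O(n, m) = 8 - n
t(H) = -9/2 + H (t(H) = (-2 + H) - (-5)/(-2) = (-2 + H) - (-5)*(-1)/2 = (-2 + H) - 1*5/2 = (-2 + H) - 5/2 = -9/2 + H)
t(X) + O(-164, 36) = (-9/2 - 148) + (8 - 1*(-164)) = -305/2 + (8 + 164) = -305/2 + 172 = 39/2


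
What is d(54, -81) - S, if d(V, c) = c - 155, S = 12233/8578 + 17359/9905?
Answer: -20321834607/84965090 ≈ -239.18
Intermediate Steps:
S = 270073367/84965090 (S = 12233*(1/8578) + 17359*(1/9905) = 12233/8578 + 17359/9905 = 270073367/84965090 ≈ 3.1786)
d(V, c) = -155 + c
d(54, -81) - S = (-155 - 81) - 1*270073367/84965090 = -236 - 270073367/84965090 = -20321834607/84965090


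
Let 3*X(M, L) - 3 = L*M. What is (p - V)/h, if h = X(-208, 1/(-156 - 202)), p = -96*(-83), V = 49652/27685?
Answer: 118432357836/17746085 ≈ 6673.7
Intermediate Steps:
V = 49652/27685 (V = 49652*(1/27685) = 49652/27685 ≈ 1.7935)
p = 7968
X(M, L) = 1 + L*M/3 (X(M, L) = 1 + (L*M)/3 = 1 + L*M/3)
h = 641/537 (h = 1 + (1/3)*(-208)/(-156 - 202) = 1 + (1/3)*(-208)/(-358) = 1 + (1/3)*(-1/358)*(-208) = 1 + 104/537 = 641/537 ≈ 1.1937)
(p - V)/h = (7968 - 1*49652/27685)/(641/537) = (7968 - 49652/27685)*(537/641) = (220544428/27685)*(537/641) = 118432357836/17746085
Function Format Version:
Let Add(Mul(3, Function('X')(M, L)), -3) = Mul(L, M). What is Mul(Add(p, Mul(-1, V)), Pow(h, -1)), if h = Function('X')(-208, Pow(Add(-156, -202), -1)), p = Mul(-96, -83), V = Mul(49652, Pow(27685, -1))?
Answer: Rational(118432357836, 17746085) ≈ 6673.7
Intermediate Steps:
V = Rational(49652, 27685) (V = Mul(49652, Rational(1, 27685)) = Rational(49652, 27685) ≈ 1.7935)
p = 7968
Function('X')(M, L) = Add(1, Mul(Rational(1, 3), L, M)) (Function('X')(M, L) = Add(1, Mul(Rational(1, 3), Mul(L, M))) = Add(1, Mul(Rational(1, 3), L, M)))
h = Rational(641, 537) (h = Add(1, Mul(Rational(1, 3), Pow(Add(-156, -202), -1), -208)) = Add(1, Mul(Rational(1, 3), Pow(-358, -1), -208)) = Add(1, Mul(Rational(1, 3), Rational(-1, 358), -208)) = Add(1, Rational(104, 537)) = Rational(641, 537) ≈ 1.1937)
Mul(Add(p, Mul(-1, V)), Pow(h, -1)) = Mul(Add(7968, Mul(-1, Rational(49652, 27685))), Pow(Rational(641, 537), -1)) = Mul(Add(7968, Rational(-49652, 27685)), Rational(537, 641)) = Mul(Rational(220544428, 27685), Rational(537, 641)) = Rational(118432357836, 17746085)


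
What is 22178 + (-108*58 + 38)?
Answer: 15952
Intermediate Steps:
22178 + (-108*58 + 38) = 22178 + (-6264 + 38) = 22178 - 6226 = 15952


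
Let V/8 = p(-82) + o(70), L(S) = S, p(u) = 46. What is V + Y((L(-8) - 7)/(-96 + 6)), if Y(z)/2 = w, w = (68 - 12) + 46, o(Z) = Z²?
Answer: 39772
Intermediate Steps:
V = 39568 (V = 8*(46 + 70²) = 8*(46 + 4900) = 8*4946 = 39568)
w = 102 (w = 56 + 46 = 102)
Y(z) = 204 (Y(z) = 2*102 = 204)
V + Y((L(-8) - 7)/(-96 + 6)) = 39568 + 204 = 39772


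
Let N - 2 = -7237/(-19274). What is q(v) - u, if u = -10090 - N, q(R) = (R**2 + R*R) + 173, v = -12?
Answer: 203405759/19274 ≈ 10553.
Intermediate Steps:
N = 45785/19274 (N = 2 - 7237/(-19274) = 2 - 7237*(-1/19274) = 2 + 7237/19274 = 45785/19274 ≈ 2.3755)
q(R) = 173 + 2*R**2 (q(R) = (R**2 + R**2) + 173 = 2*R**2 + 173 = 173 + 2*R**2)
u = -194520445/19274 (u = -10090 - 1*45785/19274 = -10090 - 45785/19274 = -194520445/19274 ≈ -10092.)
q(v) - u = (173 + 2*(-12)**2) - 1*(-194520445/19274) = (173 + 2*144) + 194520445/19274 = (173 + 288) + 194520445/19274 = 461 + 194520445/19274 = 203405759/19274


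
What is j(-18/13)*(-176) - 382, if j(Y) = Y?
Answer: -1798/13 ≈ -138.31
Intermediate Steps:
j(-18/13)*(-176) - 382 = -18/13*(-176) - 382 = 3168/13 - 382 = -1798/13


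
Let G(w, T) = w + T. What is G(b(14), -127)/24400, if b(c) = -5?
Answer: -33/6100 ≈ -0.0054098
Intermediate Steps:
G(w, T) = T + w
G(b(14), -127)/24400 = (-127 - 5)/24400 = -132*1/24400 = -33/6100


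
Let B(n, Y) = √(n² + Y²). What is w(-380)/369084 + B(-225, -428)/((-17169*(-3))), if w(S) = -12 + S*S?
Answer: 36097/92271 + √233809/51507 ≈ 0.40059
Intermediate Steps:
B(n, Y) = √(Y² + n²)
w(S) = -12 + S²
w(-380)/369084 + B(-225, -428)/((-17169*(-3))) = (-12 + (-380)²)/369084 + √((-428)² + (-225)²)/((-17169*(-3))) = (-12 + 144400)*(1/369084) + √(183184 + 50625)/51507 = 144388*(1/369084) + √233809*(1/51507) = 36097/92271 + √233809/51507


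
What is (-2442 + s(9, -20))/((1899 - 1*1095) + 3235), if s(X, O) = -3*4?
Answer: -2454/4039 ≈ -0.60758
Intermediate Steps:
s(X, O) = -12
(-2442 + s(9, -20))/((1899 - 1*1095) + 3235) = (-2442 - 12)/((1899 - 1*1095) + 3235) = -2454/((1899 - 1095) + 3235) = -2454/(804 + 3235) = -2454/4039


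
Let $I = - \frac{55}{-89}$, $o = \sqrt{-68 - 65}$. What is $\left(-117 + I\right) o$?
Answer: $- \frac{10358 i \sqrt{133}}{89} \approx - 1342.2 i$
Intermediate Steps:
$o = i \sqrt{133}$ ($o = \sqrt{-133} = i \sqrt{133} \approx 11.533 i$)
$I = \frac{55}{89}$ ($I = \left(-55\right) \left(- \frac{1}{89}\right) = \frac{55}{89} \approx 0.61798$)
$\left(-117 + I\right) o = \left(-117 + \frac{55}{89}\right) i \sqrt{133} = - \frac{10358 i \sqrt{133}}{89}$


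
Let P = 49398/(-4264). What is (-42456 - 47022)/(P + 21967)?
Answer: -190767096/46808945 ≈ -4.0754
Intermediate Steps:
P = -24699/2132 (P = 49398*(-1/4264) = -24699/2132 ≈ -11.585)
(-42456 - 47022)/(P + 21967) = (-42456 - 47022)/(-24699/2132 + 21967) = -89478/46808945/2132 = -89478*2132/46808945 = -190767096/46808945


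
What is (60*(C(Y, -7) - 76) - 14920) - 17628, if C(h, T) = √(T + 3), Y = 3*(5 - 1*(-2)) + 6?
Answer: -37108 + 120*I ≈ -37108.0 + 120.0*I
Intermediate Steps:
Y = 27 (Y = 3*(5 + 2) + 6 = 3*7 + 6 = 21 + 6 = 27)
C(h, T) = √(3 + T)
(60*(C(Y, -7) - 76) - 14920) - 17628 = (60*(√(3 - 7) - 76) - 14920) - 17628 = (60*(√(-4) - 76) - 14920) - 17628 = (60*(2*I - 76) - 14920) - 17628 = (60*(-76 + 2*I) - 14920) - 17628 = ((-4560 + 120*I) - 14920) - 17628 = (-19480 + 120*I) - 17628 = -37108 + 120*I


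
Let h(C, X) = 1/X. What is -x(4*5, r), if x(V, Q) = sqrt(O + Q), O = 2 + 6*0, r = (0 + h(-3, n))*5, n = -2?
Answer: -I*sqrt(2)/2 ≈ -0.70711*I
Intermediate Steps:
r = -5/2 (r = (0 + 1/(-2))*5 = (0 - 1/2)*5 = -1/2*5 = -5/2 ≈ -2.5000)
O = 2 (O = 2 + 0 = 2)
x(V, Q) = sqrt(2 + Q)
-x(4*5, r) = -sqrt(2 - 5/2) = -sqrt(-1/2) = -I*sqrt(2)/2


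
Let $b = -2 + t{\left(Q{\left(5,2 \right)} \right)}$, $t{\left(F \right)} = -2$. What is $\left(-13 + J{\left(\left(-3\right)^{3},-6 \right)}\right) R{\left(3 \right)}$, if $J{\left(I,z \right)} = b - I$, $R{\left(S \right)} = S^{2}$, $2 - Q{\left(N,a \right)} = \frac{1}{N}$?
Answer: $90$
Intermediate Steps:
$Q{\left(N,a \right)} = 2 - \frac{1}{N}$
$b = -4$ ($b = -2 - 2 = -4$)
$J{\left(I,z \right)} = -4 - I$
$\left(-13 + J{\left(\left(-3\right)^{3},-6 \right)}\right) R{\left(3 \right)} = \left(-13 - -23\right) 3^{2} = \left(-13 - -23\right) 9 = \left(-13 + \left(-4 + 27\right)\right) 9 = \left(-13 + 23\right) 9 = 10 \cdot 9 = 90$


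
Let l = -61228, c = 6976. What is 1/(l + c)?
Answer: -1/54252 ≈ -1.8433e-5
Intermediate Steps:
1/(l + c) = 1/(-61228 + 6976) = 1/(-54252) = -1/54252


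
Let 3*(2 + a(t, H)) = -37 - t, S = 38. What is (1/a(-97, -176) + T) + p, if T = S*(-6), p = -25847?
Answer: -469349/18 ≈ -26075.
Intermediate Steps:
a(t, H) = -43/3 - t/3 (a(t, H) = -2 + (-37 - t)/3 = -2 + (-37/3 - t/3) = -43/3 - t/3)
T = -228 (T = 38*(-6) = -228)
(1/a(-97, -176) + T) + p = (1/(-43/3 - ⅓*(-97)) - 228) - 25847 = (1/(-43/3 + 97/3) - 228) - 25847 = (1/18 - 228) - 25847 = -4103/18 - 25847 = -469349/18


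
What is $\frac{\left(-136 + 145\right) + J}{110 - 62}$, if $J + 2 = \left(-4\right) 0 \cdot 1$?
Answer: $\frac{7}{48} \approx 0.14583$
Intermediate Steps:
$J = -2$ ($J = -2 + \left(-4\right) 0 \cdot 1 = -2 + 0 \cdot 1 = -2 + 0 = -2$)
$\frac{\left(-136 + 145\right) + J}{110 - 62} = \frac{\left(-136 + 145\right) - 2}{110 - 62} = \frac{9 - 2}{48} = 7 \cdot \frac{1}{48} = \frac{7}{48}$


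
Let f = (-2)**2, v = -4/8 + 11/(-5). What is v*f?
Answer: -54/5 ≈ -10.800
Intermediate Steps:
v = -27/10 (v = -4*1/8 + 11*(-1/5) = -1/2 - 11/5 = -27/10 ≈ -2.7000)
f = 4
v*f = -27/10*4 = -54/5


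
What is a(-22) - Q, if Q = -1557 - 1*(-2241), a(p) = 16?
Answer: -668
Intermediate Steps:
Q = 684 (Q = -1557 + 2241 = 684)
a(-22) - Q = 16 - 1*684 = 16 - 684 = -668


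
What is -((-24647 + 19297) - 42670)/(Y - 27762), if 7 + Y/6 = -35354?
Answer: -12005/59982 ≈ -0.20014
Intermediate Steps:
Y = -212166 (Y = -42 + 6*(-35354) = -42 - 212124 = -212166)
-((-24647 + 19297) - 42670)/(Y - 27762) = -((-24647 + 19297) - 42670)/(-212166 - 27762) = -(-5350 - 42670)/(-239928) = -(-48020)*(-1)/239928 = -1*12005/59982 = -12005/59982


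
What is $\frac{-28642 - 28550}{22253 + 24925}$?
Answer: $- \frac{9532}{7863} \approx -1.2123$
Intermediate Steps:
$\frac{-28642 - 28550}{22253 + 24925} = - \frac{57192}{47178} = \left(-57192\right) \frac{1}{47178} = - \frac{9532}{7863}$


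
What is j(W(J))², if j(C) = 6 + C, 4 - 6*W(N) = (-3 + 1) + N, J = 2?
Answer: 400/9 ≈ 44.444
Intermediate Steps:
W(N) = 1 - N/6 (W(N) = ⅔ - ((-3 + 1) + N)/6 = ⅔ - (-2 + N)/6 = ⅔ + (⅓ - N/6) = 1 - N/6)
j(W(J))² = (6 + (1 - ⅙*2))² = (6 + (1 - ⅓))² = (6 + ⅔)² = (20/3)² = 400/9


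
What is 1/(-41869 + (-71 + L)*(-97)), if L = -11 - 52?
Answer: -1/28871 ≈ -3.4637e-5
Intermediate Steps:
L = -63
1/(-41869 + (-71 + L)*(-97)) = 1/(-41869 + (-71 - 63)*(-97)) = 1/(-41869 - 134*(-97)) = 1/(-41869 + 12998) = 1/(-28871) = -1/28871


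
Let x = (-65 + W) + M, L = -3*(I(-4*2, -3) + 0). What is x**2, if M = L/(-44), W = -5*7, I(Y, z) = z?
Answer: 19439281/1936 ≈ 10041.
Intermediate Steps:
W = -35
L = 9 (L = -3*(-3 + 0) = -3*(-3) = 9)
M = -9/44 (M = 9/(-44) = 9*(-1/44) = -9/44 ≈ -0.20455)
x = -4409/44 (x = (-65 - 35) - 9/44 = -100 - 9/44 = -4409/44 ≈ -100.20)
x**2 = (-4409/44)**2 = 19439281/1936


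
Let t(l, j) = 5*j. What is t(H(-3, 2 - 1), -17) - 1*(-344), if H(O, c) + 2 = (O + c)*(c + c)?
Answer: 259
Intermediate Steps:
H(O, c) = -2 + 2*c*(O + c) (H(O, c) = -2 + (O + c)*(c + c) = -2 + (O + c)*(2*c) = -2 + 2*c*(O + c))
t(H(-3, 2 - 1), -17) - 1*(-344) = 5*(-17) - 1*(-344) = -85 + 344 = 259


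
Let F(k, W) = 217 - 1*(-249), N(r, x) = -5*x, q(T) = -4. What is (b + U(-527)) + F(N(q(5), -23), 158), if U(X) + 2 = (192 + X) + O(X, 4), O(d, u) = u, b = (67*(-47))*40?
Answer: -125827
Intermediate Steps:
F(k, W) = 466 (F(k, W) = 217 + 249 = 466)
b = -125960 (b = -3149*40 = -125960)
U(X) = 194 + X (U(X) = -2 + ((192 + X) + 4) = -2 + (196 + X) = 194 + X)
(b + U(-527)) + F(N(q(5), -23), 158) = (-125960 + (194 - 527)) + 466 = (-125960 - 333) + 466 = -126293 + 466 = -125827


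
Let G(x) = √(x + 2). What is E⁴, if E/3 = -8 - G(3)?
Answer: 489321 + 178848*√5 ≈ 8.8924e+5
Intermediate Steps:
G(x) = √(2 + x)
E = -24 - 3*√5 (E = 3*(-8 - √(2 + 3)) = 3*(-8 - √5) = -24 - 3*√5 ≈ -30.708)
E⁴ = (-24 - 3*√5)⁴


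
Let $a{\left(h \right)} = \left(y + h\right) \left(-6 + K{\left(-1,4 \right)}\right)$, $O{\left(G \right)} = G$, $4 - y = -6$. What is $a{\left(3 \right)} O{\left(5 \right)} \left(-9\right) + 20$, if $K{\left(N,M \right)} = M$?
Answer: $1190$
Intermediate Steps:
$y = 10$ ($y = 4 - -6 = 4 + 6 = 10$)
$a{\left(h \right)} = -20 - 2 h$ ($a{\left(h \right)} = \left(10 + h\right) \left(-6 + 4\right) = \left(10 + h\right) \left(-2\right) = -20 - 2 h$)
$a{\left(3 \right)} O{\left(5 \right)} \left(-9\right) + 20 = \left(-20 - 6\right) 5 \left(-9\right) + 20 = \left(-20 - 6\right) \left(-45\right) + 20 = \left(-26\right) \left(-45\right) + 20 = 1170 + 20 = 1190$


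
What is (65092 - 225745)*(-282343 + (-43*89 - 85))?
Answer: 45987724515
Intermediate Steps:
(65092 - 225745)*(-282343 + (-43*89 - 85)) = -160653*(-282343 + (-3827 - 85)) = -160653*(-282343 - 3912) = -160653*(-286255) = 45987724515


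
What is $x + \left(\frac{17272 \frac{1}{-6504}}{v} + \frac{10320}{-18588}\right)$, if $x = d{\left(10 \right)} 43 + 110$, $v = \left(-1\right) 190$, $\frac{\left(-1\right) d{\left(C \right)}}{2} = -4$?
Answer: $\frac{108500909711}{239274030} \approx 453.46$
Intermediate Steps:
$d{\left(C \right)} = 8$ ($d{\left(C \right)} = \left(-2\right) \left(-4\right) = 8$)
$v = -190$
$x = 454$ ($x = 8 \cdot 43 + 110 = 344 + 110 = 454$)
$x + \left(\frac{17272 \frac{1}{-6504}}{v} + \frac{10320}{-18588}\right) = 454 + \left(\frac{17272 \frac{1}{-6504}}{-190} + \frac{10320}{-18588}\right) = 454 + \left(17272 \left(- \frac{1}{6504}\right) \left(- \frac{1}{190}\right) + 10320 \left(- \frac{1}{18588}\right)\right) = 454 - \frac{129499909}{239274030} = \frac{108500909711}{239274030}$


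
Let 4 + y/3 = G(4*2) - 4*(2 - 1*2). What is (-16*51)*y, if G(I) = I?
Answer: -9792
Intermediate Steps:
y = 12 (y = -12 + 3*(4*2 - 4*(2 - 1*2)) = -12 + 3*(8 - 4*(2 - 2)) = -12 + 3*(8 - 4*0) = -12 + 3*(8 + 0) = -12 + 3*8 = -12 + 24 = 12)
(-16*51)*y = -16*51*12 = -816*12 = -9792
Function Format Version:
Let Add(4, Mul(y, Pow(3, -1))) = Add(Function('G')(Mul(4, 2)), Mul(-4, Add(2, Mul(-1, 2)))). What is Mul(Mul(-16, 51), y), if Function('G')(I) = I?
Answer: -9792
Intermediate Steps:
y = 12 (y = Add(-12, Mul(3, Add(Mul(4, 2), Mul(-4, Add(2, Mul(-1, 2)))))) = Add(-12, Mul(3, Add(8, Mul(-4, Add(2, -2))))) = Add(-12, Mul(3, Add(8, Mul(-4, 0)))) = Add(-12, Mul(3, Add(8, 0))) = Add(-12, Mul(3, 8)) = Add(-12, 24) = 12)
Mul(Mul(-16, 51), y) = Mul(Mul(-16, 51), 12) = Mul(-816, 12) = -9792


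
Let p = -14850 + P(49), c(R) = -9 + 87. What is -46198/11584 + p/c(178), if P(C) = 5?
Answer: -43891981/225888 ≈ -194.31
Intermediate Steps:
c(R) = 78
p = -14845 (p = -14850 + 5 = -14845)
-46198/11584 + p/c(178) = -46198/11584 - 14845/78 = -46198*1/11584 - 14845*1/78 = -23099/5792 - 14845/78 = -43891981/225888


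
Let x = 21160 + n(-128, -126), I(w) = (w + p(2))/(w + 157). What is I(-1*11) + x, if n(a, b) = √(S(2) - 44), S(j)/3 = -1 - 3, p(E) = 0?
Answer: 3089349/146 + 2*I*√14 ≈ 21160.0 + 7.4833*I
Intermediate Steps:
S(j) = -12 (S(j) = 3*(-1 - 3) = 3*(-4) = -12)
n(a, b) = 2*I*√14 (n(a, b) = √(-12 - 44) = √(-56) = 2*I*√14)
I(w) = w/(157 + w) (I(w) = (w + 0)/(w + 157) = w/(157 + w))
x = 21160 + 2*I*√14 ≈ 21160.0 + 7.4833*I
I(-1*11) + x = (-1*11)/(157 - 1*11) + (21160 + 2*I*√14) = -11/(157 - 11) + (21160 + 2*I*√14) = -11/146 + (21160 + 2*I*√14) = 3089349/146 + 2*I*√14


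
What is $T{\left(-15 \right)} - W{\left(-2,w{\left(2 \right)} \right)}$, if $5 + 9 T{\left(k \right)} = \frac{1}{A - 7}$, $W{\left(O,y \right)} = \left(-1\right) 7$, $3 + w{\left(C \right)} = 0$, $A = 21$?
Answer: $\frac{271}{42} \approx 6.4524$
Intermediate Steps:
$w{\left(C \right)} = -3$ ($w{\left(C \right)} = -3 + 0 = -3$)
$W{\left(O,y \right)} = -7$
$T{\left(k \right)} = - \frac{23}{42}$ ($T{\left(k \right)} = - \frac{5}{9} + \frac{1}{9 \left(21 - 7\right)} = - \frac{5}{9} + \frac{1}{9 \cdot 14} = - \frac{5}{9} + \frac{1}{9} \cdot \frac{1}{14} = - \frac{5}{9} + \frac{1}{126} = - \frac{23}{42}$)
$T{\left(-15 \right)} - W{\left(-2,w{\left(2 \right)} \right)} = - \frac{23}{42} - -7 = - \frac{23}{42} + 7 = \frac{271}{42}$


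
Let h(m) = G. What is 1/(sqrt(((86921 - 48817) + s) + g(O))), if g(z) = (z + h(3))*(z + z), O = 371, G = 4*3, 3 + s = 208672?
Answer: sqrt(530959)/530959 ≈ 0.0013724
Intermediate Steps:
s = 208669 (s = -3 + 208672 = 208669)
G = 12
h(m) = 12
g(z) = 2*z*(12 + z) (g(z) = (z + 12)*(z + z) = (12 + z)*(2*z) = 2*z*(12 + z))
1/(sqrt(((86921 - 48817) + s) + g(O))) = 1/(sqrt(((86921 - 48817) + 208669) + 2*371*(12 + 371))) = 1/(sqrt((38104 + 208669) + 2*371*383)) = 1/(sqrt(246773 + 284186)) = 1/(sqrt(530959)) = sqrt(530959)/530959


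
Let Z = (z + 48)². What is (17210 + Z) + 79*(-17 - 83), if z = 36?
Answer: 16366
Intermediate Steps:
Z = 7056 (Z = (36 + 48)² = 84² = 7056)
(17210 + Z) + 79*(-17 - 83) = (17210 + 7056) + 79*(-17 - 83) = 24266 + 79*(-100) = 24266 - 7900 = 16366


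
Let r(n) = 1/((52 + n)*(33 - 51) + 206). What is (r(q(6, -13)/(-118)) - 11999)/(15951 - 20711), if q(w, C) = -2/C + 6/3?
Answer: 6715337109/2663972080 ≈ 2.5208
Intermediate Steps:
q(w, C) = 2 - 2/C (q(w, C) = -2/C + 6*(⅓) = -2/C + 2 = 2 - 2/C)
r(n) = 1/(-730 - 18*n) (r(n) = 1/((52 + n)*(-18) + 206) = 1/((-936 - 18*n) + 206) = 1/(-730 - 18*n))
(r(q(6, -13)/(-118)) - 11999)/(15951 - 20711) = (-1/(730 + 18*((2 - 2/(-13))/(-118))) - 11999)/(15951 - 20711) = (-1/(730 + 18*((2 - 2*(-1/13))*(-1/118))) - 11999)/(-4760) = (-1/(730 + 18*((2 + 2/13)*(-1/118))) - 11999)*(-1/4760) = (-1/(730 + 18*((28/13)*(-1/118))) - 11999)*(-1/4760) = (-1/(730 + 18*(-14/767)) - 11999)*(-1/4760) = (-1/(730 - 252/767) - 11999)*(-1/4760) = (-1/559658/767 - 11999)*(-1/4760) = (-1*767/559658 - 11999)*(-1/4760) = (-767/559658 - 11999)*(-1/4760) = -6715337109/559658*(-1/4760) = 6715337109/2663972080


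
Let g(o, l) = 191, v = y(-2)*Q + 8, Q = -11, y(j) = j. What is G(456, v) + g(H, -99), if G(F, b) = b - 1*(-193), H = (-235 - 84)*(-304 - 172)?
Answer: 414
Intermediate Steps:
v = 30 (v = -2*(-11) + 8 = 22 + 8 = 30)
H = 151844 (H = -319*(-476) = 151844)
G(F, b) = 193 + b (G(F, b) = b + 193 = 193 + b)
G(456, v) + g(H, -99) = (193 + 30) + 191 = 223 + 191 = 414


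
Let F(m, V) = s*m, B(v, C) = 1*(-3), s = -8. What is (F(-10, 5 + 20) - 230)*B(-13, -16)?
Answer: 450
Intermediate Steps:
B(v, C) = -3
F(m, V) = -8*m
(F(-10, 5 + 20) - 230)*B(-13, -16) = (-8*(-10) - 230)*(-3) = (80 - 230)*(-3) = -150*(-3) = 450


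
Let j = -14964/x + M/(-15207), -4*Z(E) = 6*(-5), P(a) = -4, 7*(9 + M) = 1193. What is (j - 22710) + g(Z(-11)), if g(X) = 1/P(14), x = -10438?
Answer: -50464221289579/2222229324 ≈ -22709.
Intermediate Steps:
M = 1130/7 (M = -9 + (⅐)*1193 = -9 + 1193/7 = 1130/7 ≈ 161.43)
Z(E) = 15/2 (Z(E) = -3*(-5)/2 = -¼*(-30) = 15/2)
g(X) = -¼ (g(X) = 1/(-4) = -¼)
j = 790553948/555557331 (j = -14964/(-10438) + (1130/7)/(-15207) = -14964*(-1/10438) + (1130/7)*(-1/15207) = 7482/5219 - 1130/106449 = 790553948/555557331 ≈ 1.4230)
(j - 22710) + g(Z(-11)) = (790553948/555557331 - 22710) - ¼ = -12615916433062/555557331 - ¼ = -50464221289579/2222229324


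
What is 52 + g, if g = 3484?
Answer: 3536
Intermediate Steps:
52 + g = 52 + 3484 = 3536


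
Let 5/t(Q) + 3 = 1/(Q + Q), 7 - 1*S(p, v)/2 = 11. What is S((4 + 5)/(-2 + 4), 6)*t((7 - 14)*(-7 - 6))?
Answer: 1456/109 ≈ 13.358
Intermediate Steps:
S(p, v) = -8 (S(p, v) = 14 - 2*11 = 14 - 22 = -8)
t(Q) = 5/(-3 + 1/(2*Q)) (t(Q) = 5/(-3 + 1/(Q + Q)) = 5/(-3 + 1/(2*Q)))
S((4 + 5)/(-2 + 4), 6)*t((7 - 14)*(-7 - 6)) = -(-80)*(7 - 14)*(-7 - 6)/(-1 + 6*((7 - 14)*(-7 - 6))) = -(-80)*(-7*(-13))/(-1 + 6*(-7*(-13))) = -(-80)*91/(-1 + 6*91) = -(-80)*91/(-1 + 546) = -(-80)*91/545 = -8*(-182/109) = 1456/109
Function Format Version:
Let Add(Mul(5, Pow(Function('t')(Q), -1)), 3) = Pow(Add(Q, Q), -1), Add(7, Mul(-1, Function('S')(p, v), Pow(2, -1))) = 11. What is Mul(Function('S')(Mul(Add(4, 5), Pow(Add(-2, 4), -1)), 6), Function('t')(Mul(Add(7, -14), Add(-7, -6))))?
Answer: Rational(1456, 109) ≈ 13.358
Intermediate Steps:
Function('S')(p, v) = -8 (Function('S')(p, v) = Add(14, Mul(-2, 11)) = Add(14, -22) = -8)
Function('t')(Q) = Mul(5, Pow(Add(-3, Mul(Rational(1, 2), Pow(Q, -1))), -1)) (Function('t')(Q) = Mul(5, Pow(Add(-3, Pow(Add(Q, Q), -1)), -1)) = Mul(5, Pow(Add(-3, Pow(Mul(2, Q), -1)), -1)) = Mul(5, Pow(Add(-3, Mul(Rational(1, 2), Pow(Q, -1))), -1)))
Mul(Function('S')(Mul(Add(4, 5), Pow(Add(-2, 4), -1)), 6), Function('t')(Mul(Add(7, -14), Add(-7, -6)))) = Mul(-8, Mul(-10, Mul(Add(7, -14), Add(-7, -6)), Pow(Add(-1, Mul(6, Mul(Add(7, -14), Add(-7, -6)))), -1))) = Mul(-8, Mul(-10, Mul(-7, -13), Pow(Add(-1, Mul(6, Mul(-7, -13))), -1))) = Mul(-8, Mul(-10, 91, Pow(Add(-1, Mul(6, 91)), -1))) = Mul(-8, Mul(-10, 91, Pow(Add(-1, 546), -1))) = Mul(-8, Mul(-10, 91, Pow(545, -1))) = Mul(-8, Mul(-10, 91, Rational(1, 545))) = Mul(-8, Rational(-182, 109)) = Rational(1456, 109)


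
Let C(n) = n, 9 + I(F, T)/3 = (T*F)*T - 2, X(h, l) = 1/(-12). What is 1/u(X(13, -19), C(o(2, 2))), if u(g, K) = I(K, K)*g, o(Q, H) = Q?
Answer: 4/3 ≈ 1.3333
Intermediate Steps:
X(h, l) = -1/12
I(F, T) = -33 + 3*F*T² (I(F, T) = -27 + 3*((T*F)*T - 2) = -27 + 3*((F*T)*T - 2) = -27 + 3*(F*T² - 2) = -27 + 3*(-2 + F*T²) = -27 + (-6 + 3*F*T²) = -33 + 3*F*T²)
u(g, K) = g*(-33 + 3*K³) (u(g, K) = (-33 + 3*K*K²)*g = (-33 + 3*K³)*g = g*(-33 + 3*K³))
1/u(X(13, -19), C(o(2, 2))) = 1/(3*(-1/12)*(-11 + 2³)) = 1/(3*(-1/12)*(-11 + 8)) = 1/(3*(-1/12)*(-3)) = 1/(¾) = 4/3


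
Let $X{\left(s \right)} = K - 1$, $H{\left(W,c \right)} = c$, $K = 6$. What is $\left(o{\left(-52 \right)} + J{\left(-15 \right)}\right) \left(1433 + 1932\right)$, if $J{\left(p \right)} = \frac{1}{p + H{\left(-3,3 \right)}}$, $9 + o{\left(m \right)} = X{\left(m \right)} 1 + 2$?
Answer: $- \frac{84125}{12} \approx -7010.4$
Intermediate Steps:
$X{\left(s \right)} = 5$ ($X{\left(s \right)} = 6 - 1 = 5$)
$o{\left(m \right)} = -2$ ($o{\left(m \right)} = -9 + \left(5 \cdot 1 + 2\right) = -9 + \left(5 + 2\right) = -9 + 7 = -2$)
$J{\left(p \right)} = \frac{1}{3 + p}$ ($J{\left(p \right)} = \frac{1}{p + 3} = \frac{1}{3 + p}$)
$\left(o{\left(-52 \right)} + J{\left(-15 \right)}\right) \left(1433 + 1932\right) = \left(-2 + \frac{1}{3 - 15}\right) \left(1433 + 1932\right) = \left(-2 + \frac{1}{-12}\right) 3365 = \left(-2 - \frac{1}{12}\right) 3365 = \left(- \frac{25}{12}\right) 3365 = - \frac{84125}{12}$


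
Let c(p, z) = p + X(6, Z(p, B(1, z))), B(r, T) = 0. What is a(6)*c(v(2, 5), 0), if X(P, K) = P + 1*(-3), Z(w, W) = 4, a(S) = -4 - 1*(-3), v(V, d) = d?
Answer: -8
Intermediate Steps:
a(S) = -1 (a(S) = -4 + 3 = -1)
X(P, K) = -3 + P (X(P, K) = P - 3 = -3 + P)
c(p, z) = 3 + p (c(p, z) = p + (-3 + 6) = p + 3 = 3 + p)
a(6)*c(v(2, 5), 0) = -(3 + 5) = -1*8 = -8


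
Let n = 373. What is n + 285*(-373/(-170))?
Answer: 33943/34 ≈ 998.32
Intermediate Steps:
n + 285*(-373/(-170)) = 373 + 285*(-373/(-170)) = 373 + 285*(-373*(-1/170)) = 373 + 285*(373/170) = 373 + 21261/34 = 33943/34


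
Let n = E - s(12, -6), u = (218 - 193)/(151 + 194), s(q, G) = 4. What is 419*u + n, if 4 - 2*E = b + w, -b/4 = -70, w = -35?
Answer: -12991/138 ≈ -94.138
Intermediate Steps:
b = 280 (b = -4*(-70) = 280)
u = 5/69 (u = 25/345 = 25*(1/345) = 5/69 ≈ 0.072464)
E = -241/2 (E = 2 - (280 - 35)/2 = 2 - ½*245 = 2 - 245/2 = -241/2 ≈ -120.50)
n = -249/2 (n = -241/2 - 1*4 = -241/2 - 4 = -249/2 ≈ -124.50)
419*u + n = 419*(5/69) - 249/2 = 2095/69 - 249/2 = -12991/138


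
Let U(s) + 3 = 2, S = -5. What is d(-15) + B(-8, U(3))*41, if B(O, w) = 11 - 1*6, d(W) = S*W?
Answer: 280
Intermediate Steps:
d(W) = -5*W
U(s) = -1 (U(s) = -3 + 2 = -1)
B(O, w) = 5 (B(O, w) = 11 - 6 = 5)
d(-15) + B(-8, U(3))*41 = -5*(-15) + 5*41 = 75 + 205 = 280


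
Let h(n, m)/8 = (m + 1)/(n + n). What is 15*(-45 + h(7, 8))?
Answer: -4185/7 ≈ -597.86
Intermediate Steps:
h(n, m) = 4*(1 + m)/n (h(n, m) = 8*((m + 1)/(n + n)) = 8*((1 + m)/((2*n))) = 8*((1 + m)*(1/(2*n))) = 8*((1 + m)/(2*n)) = 4*(1 + m)/n)
15*(-45 + h(7, 8)) = 15*(-45 + 4*(1 + 8)/7) = 15*(-45 + 4*(1/7)*9) = 15*(-45 + 36/7) = 15*(-279/7) = -4185/7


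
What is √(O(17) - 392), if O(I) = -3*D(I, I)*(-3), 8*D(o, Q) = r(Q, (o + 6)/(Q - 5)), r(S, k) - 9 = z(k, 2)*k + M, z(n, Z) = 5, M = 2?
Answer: I*√23606/8 ≈ 19.205*I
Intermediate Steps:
r(S, k) = 11 + 5*k (r(S, k) = 9 + (5*k + 2) = 9 + (2 + 5*k) = 11 + 5*k)
D(o, Q) = 11/8 + 5*(6 + o)/(8*(-5 + Q)) (D(o, Q) = (11 + 5*((o + 6)/(Q - 5)))/8 = (11 + 5*((6 + o)/(-5 + Q)))/8 = (11 + 5*(6 + o)/(-5 + Q))/8 = 11/8 + 5*(6 + o)/(8*(-5 + Q)))
O(I) = 9*(-25 + 16*I)/(8*(-5 + I)) (O(I) = -3*(-25 + 5*I + 11*I)/(8*(-5 + I))*(-3) = -3*(-25 + 16*I)/(8*(-5 + I))*(-3) = 9*(-25 + 16*I)/(8*(-5 + I)))
√(O(17) - 392) = √(9*(-25 + 16*17)/(8*(-5 + 17)) - 392) = √((9/8)*(-25 + 272)/12 - 392) = √((9/8)*(1/12)*247 - 392) = √(741/32 - 392) = √(-11803/32) = I*√23606/8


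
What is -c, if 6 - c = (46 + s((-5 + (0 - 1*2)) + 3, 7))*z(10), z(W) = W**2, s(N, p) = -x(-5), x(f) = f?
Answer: 5094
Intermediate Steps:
s(N, p) = 5 (s(N, p) = -1*(-5) = 5)
c = -5094 (c = 6 - (46 + 5)*10**2 = 6 - 51*100 = 6 - 1*5100 = 6 - 5100 = -5094)
-c = -1*(-5094) = 5094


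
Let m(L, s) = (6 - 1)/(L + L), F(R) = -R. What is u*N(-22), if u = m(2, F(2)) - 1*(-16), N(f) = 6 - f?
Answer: 483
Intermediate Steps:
m(L, s) = 5/(2*L) (m(L, s) = 5/((2*L)) = 5*(1/(2*L)) = 5/(2*L))
u = 69/4 (u = (5/2)/2 - 1*(-16) = (5/2)*(½) + 16 = 5/4 + 16 = 69/4 ≈ 17.250)
u*N(-22) = 69*(6 - 1*(-22))/4 = 69*(6 + 22)/4 = (69/4)*28 = 483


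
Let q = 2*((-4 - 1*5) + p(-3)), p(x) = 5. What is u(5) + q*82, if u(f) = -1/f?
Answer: -3281/5 ≈ -656.20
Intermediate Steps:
q = -8 (q = 2*((-4 - 1*5) + 5) = 2*((-4 - 5) + 5) = 2*(-9 + 5) = 2*(-4) = -8)
u(5) + q*82 = -1/5 - 8*82 = -1*⅕ - 656 = -⅕ - 656 = -3281/5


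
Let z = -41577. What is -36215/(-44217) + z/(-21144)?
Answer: 868046723/311641416 ≈ 2.7854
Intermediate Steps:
-36215/(-44217) + z/(-21144) = -36215/(-44217) - 41577/(-21144) = -36215*(-1/44217) - 41577*(-1/21144) = 36215/44217 + 13859/7048 = 868046723/311641416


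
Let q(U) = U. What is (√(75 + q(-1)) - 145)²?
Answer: (145 - √74)² ≈ 18604.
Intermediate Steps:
(√(75 + q(-1)) - 145)² = (√(75 - 1) - 145)² = (√74 - 145)² = (-145 + √74)²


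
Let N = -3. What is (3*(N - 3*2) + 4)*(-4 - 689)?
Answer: 15939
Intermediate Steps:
(3*(N - 3*2) + 4)*(-4 - 689) = (3*(-3 - 3*2) + 4)*(-4 - 689) = (3*(-3 - 6) + 4)*(-693) = (3*(-9) + 4)*(-693) = (-27 + 4)*(-693) = -23*(-693) = 15939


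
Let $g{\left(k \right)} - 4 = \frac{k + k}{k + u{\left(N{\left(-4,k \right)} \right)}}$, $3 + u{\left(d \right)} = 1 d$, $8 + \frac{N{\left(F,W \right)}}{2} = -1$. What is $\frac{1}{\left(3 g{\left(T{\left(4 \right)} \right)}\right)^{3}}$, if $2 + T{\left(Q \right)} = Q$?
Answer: $\frac{6859}{10077696} \approx 0.00068061$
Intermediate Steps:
$T{\left(Q \right)} = -2 + Q$
$N{\left(F,W \right)} = -18$ ($N{\left(F,W \right)} = -16 + 2 \left(-1\right) = -16 - 2 = -18$)
$u{\left(d \right)} = -3 + d$ ($u{\left(d \right)} = -3 + 1 d = -3 + d$)
$g{\left(k \right)} = 4 + \frac{2 k}{-21 + k}$ ($g{\left(k \right)} = 4 + \frac{k + k}{k - 21} = 4 + \frac{2 k}{k - 21} = 4 + \frac{2 k}{-21 + k}$)
$\frac{1}{\left(3 g{\left(T{\left(4 \right)} \right)}\right)^{3}} = \frac{1}{\left(3 \frac{6 \left(-14 + \left(-2 + 4\right)\right)}{-21 + \left(-2 + 4\right)}\right)^{3}} = \frac{1}{\left(3 \frac{6 \left(-14 + 2\right)}{-21 + 2}\right)^{3}} = \frac{1}{\left(3 \cdot 6 \frac{1}{-19} \left(-12\right)\right)^{3}} = \frac{1}{\left(3 \cdot 6 \left(- \frac{1}{19}\right) \left(-12\right)\right)^{3}} = \frac{1}{\left(3 \cdot \frac{72}{19}\right)^{3}} = \frac{1}{\left(\frac{216}{19}\right)^{3}} = \frac{1}{\frac{10077696}{6859}} = \frac{6859}{10077696}$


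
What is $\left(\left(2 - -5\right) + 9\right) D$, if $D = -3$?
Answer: $-48$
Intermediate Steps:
$\left(\left(2 - -5\right) + 9\right) D = \left(\left(2 - -5\right) + 9\right) \left(-3\right) = \left(\left(2 + 5\right) + 9\right) \left(-3\right) = \left(7 + 9\right) \left(-3\right) = 16 \left(-3\right) = -48$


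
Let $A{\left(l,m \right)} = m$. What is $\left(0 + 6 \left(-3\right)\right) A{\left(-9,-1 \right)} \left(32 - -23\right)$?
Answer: $990$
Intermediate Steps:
$\left(0 + 6 \left(-3\right)\right) A{\left(-9,-1 \right)} \left(32 - -23\right) = \left(0 + 6 \left(-3\right)\right) \left(-1\right) \left(32 - -23\right) = \left(0 - 18\right) \left(-1\right) \left(32 + 23\right) = \left(-18\right) \left(-1\right) 55 = 18 \cdot 55 = 990$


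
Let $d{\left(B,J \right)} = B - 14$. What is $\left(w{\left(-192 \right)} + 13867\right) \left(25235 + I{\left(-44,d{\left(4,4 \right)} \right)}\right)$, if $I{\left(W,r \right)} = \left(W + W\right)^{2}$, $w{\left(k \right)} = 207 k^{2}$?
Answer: $252115055985$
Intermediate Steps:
$d{\left(B,J \right)} = -14 + B$
$I{\left(W,r \right)} = 4 W^{2}$ ($I{\left(W,r \right)} = \left(2 W\right)^{2} = 4 W^{2}$)
$\left(w{\left(-192 \right)} + 13867\right) \left(25235 + I{\left(-44,d{\left(4,4 \right)} \right)}\right) = \left(207 \left(-192\right)^{2} + 13867\right) \left(25235 + 4 \left(-44\right)^{2}\right) = \left(207 \cdot 36864 + 13867\right) \left(25235 + 4 \cdot 1936\right) = \left(7630848 + 13867\right) \left(25235 + 7744\right) = 7644715 \cdot 32979 = 252115055985$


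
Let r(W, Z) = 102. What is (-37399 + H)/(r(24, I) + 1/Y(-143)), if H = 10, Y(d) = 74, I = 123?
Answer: -2766786/7549 ≈ -366.51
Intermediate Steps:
(-37399 + H)/(r(24, I) + 1/Y(-143)) = (-37399 + 10)/(102 + 1/74) = -37389/(102 + 1/74) = -37389/7549/74 = -37389*74/7549 = -2766786/7549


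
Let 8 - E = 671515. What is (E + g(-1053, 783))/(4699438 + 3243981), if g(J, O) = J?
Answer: -672560/7943419 ≈ -0.084669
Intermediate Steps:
E = -671507 (E = 8 - 1*671515 = 8 - 671515 = -671507)
(E + g(-1053, 783))/(4699438 + 3243981) = (-671507 - 1053)/(4699438 + 3243981) = -672560/7943419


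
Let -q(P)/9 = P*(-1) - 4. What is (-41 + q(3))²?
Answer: 484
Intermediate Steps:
q(P) = 36 + 9*P (q(P) = -9*(P*(-1) - 4) = -9*(-P - 4) = -9*(-4 - P) = 36 + 9*P)
(-41 + q(3))² = (-41 + (36 + 9*3))² = (-41 + (36 + 27))² = (-41 + 63)² = 22² = 484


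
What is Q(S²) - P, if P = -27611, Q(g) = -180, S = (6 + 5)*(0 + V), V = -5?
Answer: 27431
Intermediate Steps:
S = -55 (S = (6 + 5)*(0 - 5) = 11*(-5) = -55)
Q(S²) - P = -180 - 1*(-27611) = -180 + 27611 = 27431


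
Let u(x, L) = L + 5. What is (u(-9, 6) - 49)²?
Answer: 1444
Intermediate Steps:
u(x, L) = 5 + L
(u(-9, 6) - 49)² = ((5 + 6) - 49)² = (11 - 49)² = (-38)² = 1444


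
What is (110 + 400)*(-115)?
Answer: -58650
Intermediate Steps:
(110 + 400)*(-115) = 510*(-115) = -58650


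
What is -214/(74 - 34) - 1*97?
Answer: -2047/20 ≈ -102.35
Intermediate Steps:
-214/(74 - 34) - 1*97 = -214/40 - 97 = -214*1/40 - 97 = -107/20 - 97 = -2047/20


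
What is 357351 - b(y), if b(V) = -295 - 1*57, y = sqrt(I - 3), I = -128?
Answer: 357703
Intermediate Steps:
y = I*sqrt(131) (y = sqrt(-128 - 3) = sqrt(-131) = I*sqrt(131) ≈ 11.446*I)
b(V) = -352 (b(V) = -295 - 57 = -352)
357351 - b(y) = 357351 - 1*(-352) = 357351 + 352 = 357703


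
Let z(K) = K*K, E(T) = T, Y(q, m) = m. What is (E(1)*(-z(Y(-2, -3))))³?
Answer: -729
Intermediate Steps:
z(K) = K²
(E(1)*(-z(Y(-2, -3))))³ = (1*(-1*(-3)²))³ = (1*(-1*9))³ = (1*(-9))³ = (-9)³ = -729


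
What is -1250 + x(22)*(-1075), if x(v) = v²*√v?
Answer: -1250 - 520300*√22 ≈ -2.4417e+6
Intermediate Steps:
x(v) = v^(5/2)
-1250 + x(22)*(-1075) = -1250 + 22^(5/2)*(-1075) = -1250 + (484*√22)*(-1075) = -1250 - 520300*√22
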